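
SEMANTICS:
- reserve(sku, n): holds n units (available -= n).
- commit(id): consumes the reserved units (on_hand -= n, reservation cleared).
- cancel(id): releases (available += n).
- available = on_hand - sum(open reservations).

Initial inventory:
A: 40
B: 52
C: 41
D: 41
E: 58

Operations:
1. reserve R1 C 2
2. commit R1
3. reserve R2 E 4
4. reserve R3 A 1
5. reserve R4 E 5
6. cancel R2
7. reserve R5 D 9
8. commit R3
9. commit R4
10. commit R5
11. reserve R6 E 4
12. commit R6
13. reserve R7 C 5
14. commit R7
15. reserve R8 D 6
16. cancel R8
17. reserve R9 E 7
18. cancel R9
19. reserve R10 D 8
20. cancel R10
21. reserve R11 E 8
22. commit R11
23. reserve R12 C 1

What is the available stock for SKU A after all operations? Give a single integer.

Answer: 39

Derivation:
Step 1: reserve R1 C 2 -> on_hand[A=40 B=52 C=41 D=41 E=58] avail[A=40 B=52 C=39 D=41 E=58] open={R1}
Step 2: commit R1 -> on_hand[A=40 B=52 C=39 D=41 E=58] avail[A=40 B=52 C=39 D=41 E=58] open={}
Step 3: reserve R2 E 4 -> on_hand[A=40 B=52 C=39 D=41 E=58] avail[A=40 B=52 C=39 D=41 E=54] open={R2}
Step 4: reserve R3 A 1 -> on_hand[A=40 B=52 C=39 D=41 E=58] avail[A=39 B=52 C=39 D=41 E=54] open={R2,R3}
Step 5: reserve R4 E 5 -> on_hand[A=40 B=52 C=39 D=41 E=58] avail[A=39 B=52 C=39 D=41 E=49] open={R2,R3,R4}
Step 6: cancel R2 -> on_hand[A=40 B=52 C=39 D=41 E=58] avail[A=39 B=52 C=39 D=41 E=53] open={R3,R4}
Step 7: reserve R5 D 9 -> on_hand[A=40 B=52 C=39 D=41 E=58] avail[A=39 B=52 C=39 D=32 E=53] open={R3,R4,R5}
Step 8: commit R3 -> on_hand[A=39 B=52 C=39 D=41 E=58] avail[A=39 B=52 C=39 D=32 E=53] open={R4,R5}
Step 9: commit R4 -> on_hand[A=39 B=52 C=39 D=41 E=53] avail[A=39 B=52 C=39 D=32 E=53] open={R5}
Step 10: commit R5 -> on_hand[A=39 B=52 C=39 D=32 E=53] avail[A=39 B=52 C=39 D=32 E=53] open={}
Step 11: reserve R6 E 4 -> on_hand[A=39 B=52 C=39 D=32 E=53] avail[A=39 B=52 C=39 D=32 E=49] open={R6}
Step 12: commit R6 -> on_hand[A=39 B=52 C=39 D=32 E=49] avail[A=39 B=52 C=39 D=32 E=49] open={}
Step 13: reserve R7 C 5 -> on_hand[A=39 B=52 C=39 D=32 E=49] avail[A=39 B=52 C=34 D=32 E=49] open={R7}
Step 14: commit R7 -> on_hand[A=39 B=52 C=34 D=32 E=49] avail[A=39 B=52 C=34 D=32 E=49] open={}
Step 15: reserve R8 D 6 -> on_hand[A=39 B=52 C=34 D=32 E=49] avail[A=39 B=52 C=34 D=26 E=49] open={R8}
Step 16: cancel R8 -> on_hand[A=39 B=52 C=34 D=32 E=49] avail[A=39 B=52 C=34 D=32 E=49] open={}
Step 17: reserve R9 E 7 -> on_hand[A=39 B=52 C=34 D=32 E=49] avail[A=39 B=52 C=34 D=32 E=42] open={R9}
Step 18: cancel R9 -> on_hand[A=39 B=52 C=34 D=32 E=49] avail[A=39 B=52 C=34 D=32 E=49] open={}
Step 19: reserve R10 D 8 -> on_hand[A=39 B=52 C=34 D=32 E=49] avail[A=39 B=52 C=34 D=24 E=49] open={R10}
Step 20: cancel R10 -> on_hand[A=39 B=52 C=34 D=32 E=49] avail[A=39 B=52 C=34 D=32 E=49] open={}
Step 21: reserve R11 E 8 -> on_hand[A=39 B=52 C=34 D=32 E=49] avail[A=39 B=52 C=34 D=32 E=41] open={R11}
Step 22: commit R11 -> on_hand[A=39 B=52 C=34 D=32 E=41] avail[A=39 B=52 C=34 D=32 E=41] open={}
Step 23: reserve R12 C 1 -> on_hand[A=39 B=52 C=34 D=32 E=41] avail[A=39 B=52 C=33 D=32 E=41] open={R12}
Final available[A] = 39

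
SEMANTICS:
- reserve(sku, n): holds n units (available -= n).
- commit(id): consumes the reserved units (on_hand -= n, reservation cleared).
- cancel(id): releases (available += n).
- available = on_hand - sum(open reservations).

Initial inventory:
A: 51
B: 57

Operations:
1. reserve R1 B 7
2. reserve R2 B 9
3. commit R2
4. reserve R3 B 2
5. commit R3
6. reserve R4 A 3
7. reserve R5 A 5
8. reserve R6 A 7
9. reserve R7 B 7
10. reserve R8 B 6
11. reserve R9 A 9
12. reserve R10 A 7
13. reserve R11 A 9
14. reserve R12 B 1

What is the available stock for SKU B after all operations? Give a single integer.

Answer: 25

Derivation:
Step 1: reserve R1 B 7 -> on_hand[A=51 B=57] avail[A=51 B=50] open={R1}
Step 2: reserve R2 B 9 -> on_hand[A=51 B=57] avail[A=51 B=41] open={R1,R2}
Step 3: commit R2 -> on_hand[A=51 B=48] avail[A=51 B=41] open={R1}
Step 4: reserve R3 B 2 -> on_hand[A=51 B=48] avail[A=51 B=39] open={R1,R3}
Step 5: commit R3 -> on_hand[A=51 B=46] avail[A=51 B=39] open={R1}
Step 6: reserve R4 A 3 -> on_hand[A=51 B=46] avail[A=48 B=39] open={R1,R4}
Step 7: reserve R5 A 5 -> on_hand[A=51 B=46] avail[A=43 B=39] open={R1,R4,R5}
Step 8: reserve R6 A 7 -> on_hand[A=51 B=46] avail[A=36 B=39] open={R1,R4,R5,R6}
Step 9: reserve R7 B 7 -> on_hand[A=51 B=46] avail[A=36 B=32] open={R1,R4,R5,R6,R7}
Step 10: reserve R8 B 6 -> on_hand[A=51 B=46] avail[A=36 B=26] open={R1,R4,R5,R6,R7,R8}
Step 11: reserve R9 A 9 -> on_hand[A=51 B=46] avail[A=27 B=26] open={R1,R4,R5,R6,R7,R8,R9}
Step 12: reserve R10 A 7 -> on_hand[A=51 B=46] avail[A=20 B=26] open={R1,R10,R4,R5,R6,R7,R8,R9}
Step 13: reserve R11 A 9 -> on_hand[A=51 B=46] avail[A=11 B=26] open={R1,R10,R11,R4,R5,R6,R7,R8,R9}
Step 14: reserve R12 B 1 -> on_hand[A=51 B=46] avail[A=11 B=25] open={R1,R10,R11,R12,R4,R5,R6,R7,R8,R9}
Final available[B] = 25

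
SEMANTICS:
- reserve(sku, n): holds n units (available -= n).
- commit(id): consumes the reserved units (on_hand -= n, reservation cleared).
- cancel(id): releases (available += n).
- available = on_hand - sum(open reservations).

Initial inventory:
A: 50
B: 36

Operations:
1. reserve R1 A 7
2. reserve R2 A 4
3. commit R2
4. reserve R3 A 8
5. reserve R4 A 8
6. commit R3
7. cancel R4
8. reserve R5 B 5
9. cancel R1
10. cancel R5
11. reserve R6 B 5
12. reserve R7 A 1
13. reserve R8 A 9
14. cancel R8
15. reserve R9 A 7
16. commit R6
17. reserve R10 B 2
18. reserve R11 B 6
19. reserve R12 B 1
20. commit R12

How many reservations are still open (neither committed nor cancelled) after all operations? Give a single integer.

Answer: 4

Derivation:
Step 1: reserve R1 A 7 -> on_hand[A=50 B=36] avail[A=43 B=36] open={R1}
Step 2: reserve R2 A 4 -> on_hand[A=50 B=36] avail[A=39 B=36] open={R1,R2}
Step 3: commit R2 -> on_hand[A=46 B=36] avail[A=39 B=36] open={R1}
Step 4: reserve R3 A 8 -> on_hand[A=46 B=36] avail[A=31 B=36] open={R1,R3}
Step 5: reserve R4 A 8 -> on_hand[A=46 B=36] avail[A=23 B=36] open={R1,R3,R4}
Step 6: commit R3 -> on_hand[A=38 B=36] avail[A=23 B=36] open={R1,R4}
Step 7: cancel R4 -> on_hand[A=38 B=36] avail[A=31 B=36] open={R1}
Step 8: reserve R5 B 5 -> on_hand[A=38 B=36] avail[A=31 B=31] open={R1,R5}
Step 9: cancel R1 -> on_hand[A=38 B=36] avail[A=38 B=31] open={R5}
Step 10: cancel R5 -> on_hand[A=38 B=36] avail[A=38 B=36] open={}
Step 11: reserve R6 B 5 -> on_hand[A=38 B=36] avail[A=38 B=31] open={R6}
Step 12: reserve R7 A 1 -> on_hand[A=38 B=36] avail[A=37 B=31] open={R6,R7}
Step 13: reserve R8 A 9 -> on_hand[A=38 B=36] avail[A=28 B=31] open={R6,R7,R8}
Step 14: cancel R8 -> on_hand[A=38 B=36] avail[A=37 B=31] open={R6,R7}
Step 15: reserve R9 A 7 -> on_hand[A=38 B=36] avail[A=30 B=31] open={R6,R7,R9}
Step 16: commit R6 -> on_hand[A=38 B=31] avail[A=30 B=31] open={R7,R9}
Step 17: reserve R10 B 2 -> on_hand[A=38 B=31] avail[A=30 B=29] open={R10,R7,R9}
Step 18: reserve R11 B 6 -> on_hand[A=38 B=31] avail[A=30 B=23] open={R10,R11,R7,R9}
Step 19: reserve R12 B 1 -> on_hand[A=38 B=31] avail[A=30 B=22] open={R10,R11,R12,R7,R9}
Step 20: commit R12 -> on_hand[A=38 B=30] avail[A=30 B=22] open={R10,R11,R7,R9}
Open reservations: ['R10', 'R11', 'R7', 'R9'] -> 4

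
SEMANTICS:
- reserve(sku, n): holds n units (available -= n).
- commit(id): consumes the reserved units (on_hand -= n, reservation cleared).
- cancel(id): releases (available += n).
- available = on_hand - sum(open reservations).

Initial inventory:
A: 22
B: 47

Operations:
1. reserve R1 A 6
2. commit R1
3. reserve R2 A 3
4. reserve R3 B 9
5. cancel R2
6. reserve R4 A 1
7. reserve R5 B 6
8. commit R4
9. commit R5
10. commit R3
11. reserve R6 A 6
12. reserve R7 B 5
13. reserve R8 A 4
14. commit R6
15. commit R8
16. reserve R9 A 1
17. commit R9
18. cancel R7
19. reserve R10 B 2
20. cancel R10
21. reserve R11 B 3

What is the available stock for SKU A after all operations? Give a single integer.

Step 1: reserve R1 A 6 -> on_hand[A=22 B=47] avail[A=16 B=47] open={R1}
Step 2: commit R1 -> on_hand[A=16 B=47] avail[A=16 B=47] open={}
Step 3: reserve R2 A 3 -> on_hand[A=16 B=47] avail[A=13 B=47] open={R2}
Step 4: reserve R3 B 9 -> on_hand[A=16 B=47] avail[A=13 B=38] open={R2,R3}
Step 5: cancel R2 -> on_hand[A=16 B=47] avail[A=16 B=38] open={R3}
Step 6: reserve R4 A 1 -> on_hand[A=16 B=47] avail[A=15 B=38] open={R3,R4}
Step 7: reserve R5 B 6 -> on_hand[A=16 B=47] avail[A=15 B=32] open={R3,R4,R5}
Step 8: commit R4 -> on_hand[A=15 B=47] avail[A=15 B=32] open={R3,R5}
Step 9: commit R5 -> on_hand[A=15 B=41] avail[A=15 B=32] open={R3}
Step 10: commit R3 -> on_hand[A=15 B=32] avail[A=15 B=32] open={}
Step 11: reserve R6 A 6 -> on_hand[A=15 B=32] avail[A=9 B=32] open={R6}
Step 12: reserve R7 B 5 -> on_hand[A=15 B=32] avail[A=9 B=27] open={R6,R7}
Step 13: reserve R8 A 4 -> on_hand[A=15 B=32] avail[A=5 B=27] open={R6,R7,R8}
Step 14: commit R6 -> on_hand[A=9 B=32] avail[A=5 B=27] open={R7,R8}
Step 15: commit R8 -> on_hand[A=5 B=32] avail[A=5 B=27] open={R7}
Step 16: reserve R9 A 1 -> on_hand[A=5 B=32] avail[A=4 B=27] open={R7,R9}
Step 17: commit R9 -> on_hand[A=4 B=32] avail[A=4 B=27] open={R7}
Step 18: cancel R7 -> on_hand[A=4 B=32] avail[A=4 B=32] open={}
Step 19: reserve R10 B 2 -> on_hand[A=4 B=32] avail[A=4 B=30] open={R10}
Step 20: cancel R10 -> on_hand[A=4 B=32] avail[A=4 B=32] open={}
Step 21: reserve R11 B 3 -> on_hand[A=4 B=32] avail[A=4 B=29] open={R11}
Final available[A] = 4

Answer: 4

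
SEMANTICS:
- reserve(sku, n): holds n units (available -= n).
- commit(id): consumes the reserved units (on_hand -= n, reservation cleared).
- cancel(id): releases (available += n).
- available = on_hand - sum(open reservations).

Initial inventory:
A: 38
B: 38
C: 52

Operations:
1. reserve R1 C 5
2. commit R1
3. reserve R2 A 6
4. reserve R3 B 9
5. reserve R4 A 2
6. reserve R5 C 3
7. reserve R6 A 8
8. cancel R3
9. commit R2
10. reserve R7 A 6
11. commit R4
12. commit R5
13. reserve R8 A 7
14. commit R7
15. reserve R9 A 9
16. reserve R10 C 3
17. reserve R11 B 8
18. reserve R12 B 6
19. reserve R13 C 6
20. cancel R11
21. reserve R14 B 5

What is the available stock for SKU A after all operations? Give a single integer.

Step 1: reserve R1 C 5 -> on_hand[A=38 B=38 C=52] avail[A=38 B=38 C=47] open={R1}
Step 2: commit R1 -> on_hand[A=38 B=38 C=47] avail[A=38 B=38 C=47] open={}
Step 3: reserve R2 A 6 -> on_hand[A=38 B=38 C=47] avail[A=32 B=38 C=47] open={R2}
Step 4: reserve R3 B 9 -> on_hand[A=38 B=38 C=47] avail[A=32 B=29 C=47] open={R2,R3}
Step 5: reserve R4 A 2 -> on_hand[A=38 B=38 C=47] avail[A=30 B=29 C=47] open={R2,R3,R4}
Step 6: reserve R5 C 3 -> on_hand[A=38 B=38 C=47] avail[A=30 B=29 C=44] open={R2,R3,R4,R5}
Step 7: reserve R6 A 8 -> on_hand[A=38 B=38 C=47] avail[A=22 B=29 C=44] open={R2,R3,R4,R5,R6}
Step 8: cancel R3 -> on_hand[A=38 B=38 C=47] avail[A=22 B=38 C=44] open={R2,R4,R5,R6}
Step 9: commit R2 -> on_hand[A=32 B=38 C=47] avail[A=22 B=38 C=44] open={R4,R5,R6}
Step 10: reserve R7 A 6 -> on_hand[A=32 B=38 C=47] avail[A=16 B=38 C=44] open={R4,R5,R6,R7}
Step 11: commit R4 -> on_hand[A=30 B=38 C=47] avail[A=16 B=38 C=44] open={R5,R6,R7}
Step 12: commit R5 -> on_hand[A=30 B=38 C=44] avail[A=16 B=38 C=44] open={R6,R7}
Step 13: reserve R8 A 7 -> on_hand[A=30 B=38 C=44] avail[A=9 B=38 C=44] open={R6,R7,R8}
Step 14: commit R7 -> on_hand[A=24 B=38 C=44] avail[A=9 B=38 C=44] open={R6,R8}
Step 15: reserve R9 A 9 -> on_hand[A=24 B=38 C=44] avail[A=0 B=38 C=44] open={R6,R8,R9}
Step 16: reserve R10 C 3 -> on_hand[A=24 B=38 C=44] avail[A=0 B=38 C=41] open={R10,R6,R8,R9}
Step 17: reserve R11 B 8 -> on_hand[A=24 B=38 C=44] avail[A=0 B=30 C=41] open={R10,R11,R6,R8,R9}
Step 18: reserve R12 B 6 -> on_hand[A=24 B=38 C=44] avail[A=0 B=24 C=41] open={R10,R11,R12,R6,R8,R9}
Step 19: reserve R13 C 6 -> on_hand[A=24 B=38 C=44] avail[A=0 B=24 C=35] open={R10,R11,R12,R13,R6,R8,R9}
Step 20: cancel R11 -> on_hand[A=24 B=38 C=44] avail[A=0 B=32 C=35] open={R10,R12,R13,R6,R8,R9}
Step 21: reserve R14 B 5 -> on_hand[A=24 B=38 C=44] avail[A=0 B=27 C=35] open={R10,R12,R13,R14,R6,R8,R9}
Final available[A] = 0

Answer: 0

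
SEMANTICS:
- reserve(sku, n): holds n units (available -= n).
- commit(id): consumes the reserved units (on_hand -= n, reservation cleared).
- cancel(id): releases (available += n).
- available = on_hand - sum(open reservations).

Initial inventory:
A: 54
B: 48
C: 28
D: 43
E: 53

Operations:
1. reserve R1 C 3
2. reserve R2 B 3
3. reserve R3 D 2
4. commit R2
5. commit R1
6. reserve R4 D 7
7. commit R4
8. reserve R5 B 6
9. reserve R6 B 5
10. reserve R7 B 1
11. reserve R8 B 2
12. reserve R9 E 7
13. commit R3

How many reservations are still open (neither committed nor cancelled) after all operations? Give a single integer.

Answer: 5

Derivation:
Step 1: reserve R1 C 3 -> on_hand[A=54 B=48 C=28 D=43 E=53] avail[A=54 B=48 C=25 D=43 E=53] open={R1}
Step 2: reserve R2 B 3 -> on_hand[A=54 B=48 C=28 D=43 E=53] avail[A=54 B=45 C=25 D=43 E=53] open={R1,R2}
Step 3: reserve R3 D 2 -> on_hand[A=54 B=48 C=28 D=43 E=53] avail[A=54 B=45 C=25 D=41 E=53] open={R1,R2,R3}
Step 4: commit R2 -> on_hand[A=54 B=45 C=28 D=43 E=53] avail[A=54 B=45 C=25 D=41 E=53] open={R1,R3}
Step 5: commit R1 -> on_hand[A=54 B=45 C=25 D=43 E=53] avail[A=54 B=45 C=25 D=41 E=53] open={R3}
Step 6: reserve R4 D 7 -> on_hand[A=54 B=45 C=25 D=43 E=53] avail[A=54 B=45 C=25 D=34 E=53] open={R3,R4}
Step 7: commit R4 -> on_hand[A=54 B=45 C=25 D=36 E=53] avail[A=54 B=45 C=25 D=34 E=53] open={R3}
Step 8: reserve R5 B 6 -> on_hand[A=54 B=45 C=25 D=36 E=53] avail[A=54 B=39 C=25 D=34 E=53] open={R3,R5}
Step 9: reserve R6 B 5 -> on_hand[A=54 B=45 C=25 D=36 E=53] avail[A=54 B=34 C=25 D=34 E=53] open={R3,R5,R6}
Step 10: reserve R7 B 1 -> on_hand[A=54 B=45 C=25 D=36 E=53] avail[A=54 B=33 C=25 D=34 E=53] open={R3,R5,R6,R7}
Step 11: reserve R8 B 2 -> on_hand[A=54 B=45 C=25 D=36 E=53] avail[A=54 B=31 C=25 D=34 E=53] open={R3,R5,R6,R7,R8}
Step 12: reserve R9 E 7 -> on_hand[A=54 B=45 C=25 D=36 E=53] avail[A=54 B=31 C=25 D=34 E=46] open={R3,R5,R6,R7,R8,R9}
Step 13: commit R3 -> on_hand[A=54 B=45 C=25 D=34 E=53] avail[A=54 B=31 C=25 D=34 E=46] open={R5,R6,R7,R8,R9}
Open reservations: ['R5', 'R6', 'R7', 'R8', 'R9'] -> 5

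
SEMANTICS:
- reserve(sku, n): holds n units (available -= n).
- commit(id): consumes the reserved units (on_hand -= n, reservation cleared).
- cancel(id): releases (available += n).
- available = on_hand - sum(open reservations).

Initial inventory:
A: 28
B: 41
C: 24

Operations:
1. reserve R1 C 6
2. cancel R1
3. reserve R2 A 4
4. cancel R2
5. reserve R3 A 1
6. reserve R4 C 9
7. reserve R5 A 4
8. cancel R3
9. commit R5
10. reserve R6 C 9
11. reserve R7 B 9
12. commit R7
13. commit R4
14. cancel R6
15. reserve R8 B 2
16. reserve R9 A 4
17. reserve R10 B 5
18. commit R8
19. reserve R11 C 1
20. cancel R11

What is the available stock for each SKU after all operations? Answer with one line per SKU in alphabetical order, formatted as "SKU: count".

Answer: A: 20
B: 25
C: 15

Derivation:
Step 1: reserve R1 C 6 -> on_hand[A=28 B=41 C=24] avail[A=28 B=41 C=18] open={R1}
Step 2: cancel R1 -> on_hand[A=28 B=41 C=24] avail[A=28 B=41 C=24] open={}
Step 3: reserve R2 A 4 -> on_hand[A=28 B=41 C=24] avail[A=24 B=41 C=24] open={R2}
Step 4: cancel R2 -> on_hand[A=28 B=41 C=24] avail[A=28 B=41 C=24] open={}
Step 5: reserve R3 A 1 -> on_hand[A=28 B=41 C=24] avail[A=27 B=41 C=24] open={R3}
Step 6: reserve R4 C 9 -> on_hand[A=28 B=41 C=24] avail[A=27 B=41 C=15] open={R3,R4}
Step 7: reserve R5 A 4 -> on_hand[A=28 B=41 C=24] avail[A=23 B=41 C=15] open={R3,R4,R5}
Step 8: cancel R3 -> on_hand[A=28 B=41 C=24] avail[A=24 B=41 C=15] open={R4,R5}
Step 9: commit R5 -> on_hand[A=24 B=41 C=24] avail[A=24 B=41 C=15] open={R4}
Step 10: reserve R6 C 9 -> on_hand[A=24 B=41 C=24] avail[A=24 B=41 C=6] open={R4,R6}
Step 11: reserve R7 B 9 -> on_hand[A=24 B=41 C=24] avail[A=24 B=32 C=6] open={R4,R6,R7}
Step 12: commit R7 -> on_hand[A=24 B=32 C=24] avail[A=24 B=32 C=6] open={R4,R6}
Step 13: commit R4 -> on_hand[A=24 B=32 C=15] avail[A=24 B=32 C=6] open={R6}
Step 14: cancel R6 -> on_hand[A=24 B=32 C=15] avail[A=24 B=32 C=15] open={}
Step 15: reserve R8 B 2 -> on_hand[A=24 B=32 C=15] avail[A=24 B=30 C=15] open={R8}
Step 16: reserve R9 A 4 -> on_hand[A=24 B=32 C=15] avail[A=20 B=30 C=15] open={R8,R9}
Step 17: reserve R10 B 5 -> on_hand[A=24 B=32 C=15] avail[A=20 B=25 C=15] open={R10,R8,R9}
Step 18: commit R8 -> on_hand[A=24 B=30 C=15] avail[A=20 B=25 C=15] open={R10,R9}
Step 19: reserve R11 C 1 -> on_hand[A=24 B=30 C=15] avail[A=20 B=25 C=14] open={R10,R11,R9}
Step 20: cancel R11 -> on_hand[A=24 B=30 C=15] avail[A=20 B=25 C=15] open={R10,R9}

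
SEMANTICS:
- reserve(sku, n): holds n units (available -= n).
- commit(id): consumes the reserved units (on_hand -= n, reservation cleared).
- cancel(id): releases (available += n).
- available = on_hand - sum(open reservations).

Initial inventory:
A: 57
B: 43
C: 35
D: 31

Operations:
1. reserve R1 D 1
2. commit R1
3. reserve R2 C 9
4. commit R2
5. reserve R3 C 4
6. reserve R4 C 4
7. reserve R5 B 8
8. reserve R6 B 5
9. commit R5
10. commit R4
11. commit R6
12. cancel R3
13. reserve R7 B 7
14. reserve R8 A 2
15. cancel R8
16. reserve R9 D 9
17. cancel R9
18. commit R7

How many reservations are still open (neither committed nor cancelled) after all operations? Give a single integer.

Step 1: reserve R1 D 1 -> on_hand[A=57 B=43 C=35 D=31] avail[A=57 B=43 C=35 D=30] open={R1}
Step 2: commit R1 -> on_hand[A=57 B=43 C=35 D=30] avail[A=57 B=43 C=35 D=30] open={}
Step 3: reserve R2 C 9 -> on_hand[A=57 B=43 C=35 D=30] avail[A=57 B=43 C=26 D=30] open={R2}
Step 4: commit R2 -> on_hand[A=57 B=43 C=26 D=30] avail[A=57 B=43 C=26 D=30] open={}
Step 5: reserve R3 C 4 -> on_hand[A=57 B=43 C=26 D=30] avail[A=57 B=43 C=22 D=30] open={R3}
Step 6: reserve R4 C 4 -> on_hand[A=57 B=43 C=26 D=30] avail[A=57 B=43 C=18 D=30] open={R3,R4}
Step 7: reserve R5 B 8 -> on_hand[A=57 B=43 C=26 D=30] avail[A=57 B=35 C=18 D=30] open={R3,R4,R5}
Step 8: reserve R6 B 5 -> on_hand[A=57 B=43 C=26 D=30] avail[A=57 B=30 C=18 D=30] open={R3,R4,R5,R6}
Step 9: commit R5 -> on_hand[A=57 B=35 C=26 D=30] avail[A=57 B=30 C=18 D=30] open={R3,R4,R6}
Step 10: commit R4 -> on_hand[A=57 B=35 C=22 D=30] avail[A=57 B=30 C=18 D=30] open={R3,R6}
Step 11: commit R6 -> on_hand[A=57 B=30 C=22 D=30] avail[A=57 B=30 C=18 D=30] open={R3}
Step 12: cancel R3 -> on_hand[A=57 B=30 C=22 D=30] avail[A=57 B=30 C=22 D=30] open={}
Step 13: reserve R7 B 7 -> on_hand[A=57 B=30 C=22 D=30] avail[A=57 B=23 C=22 D=30] open={R7}
Step 14: reserve R8 A 2 -> on_hand[A=57 B=30 C=22 D=30] avail[A=55 B=23 C=22 D=30] open={R7,R8}
Step 15: cancel R8 -> on_hand[A=57 B=30 C=22 D=30] avail[A=57 B=23 C=22 D=30] open={R7}
Step 16: reserve R9 D 9 -> on_hand[A=57 B=30 C=22 D=30] avail[A=57 B=23 C=22 D=21] open={R7,R9}
Step 17: cancel R9 -> on_hand[A=57 B=30 C=22 D=30] avail[A=57 B=23 C=22 D=30] open={R7}
Step 18: commit R7 -> on_hand[A=57 B=23 C=22 D=30] avail[A=57 B=23 C=22 D=30] open={}
Open reservations: [] -> 0

Answer: 0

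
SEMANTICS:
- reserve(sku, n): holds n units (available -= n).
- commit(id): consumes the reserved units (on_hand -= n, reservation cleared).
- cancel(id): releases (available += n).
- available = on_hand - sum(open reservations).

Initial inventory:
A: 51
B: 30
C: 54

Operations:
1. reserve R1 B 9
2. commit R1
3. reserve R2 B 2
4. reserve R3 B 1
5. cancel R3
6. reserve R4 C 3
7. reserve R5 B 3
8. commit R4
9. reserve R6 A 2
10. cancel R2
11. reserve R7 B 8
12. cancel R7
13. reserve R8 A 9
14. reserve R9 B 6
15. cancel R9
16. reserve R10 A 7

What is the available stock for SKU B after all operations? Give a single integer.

Answer: 18

Derivation:
Step 1: reserve R1 B 9 -> on_hand[A=51 B=30 C=54] avail[A=51 B=21 C=54] open={R1}
Step 2: commit R1 -> on_hand[A=51 B=21 C=54] avail[A=51 B=21 C=54] open={}
Step 3: reserve R2 B 2 -> on_hand[A=51 B=21 C=54] avail[A=51 B=19 C=54] open={R2}
Step 4: reserve R3 B 1 -> on_hand[A=51 B=21 C=54] avail[A=51 B=18 C=54] open={R2,R3}
Step 5: cancel R3 -> on_hand[A=51 B=21 C=54] avail[A=51 B=19 C=54] open={R2}
Step 6: reserve R4 C 3 -> on_hand[A=51 B=21 C=54] avail[A=51 B=19 C=51] open={R2,R4}
Step 7: reserve R5 B 3 -> on_hand[A=51 B=21 C=54] avail[A=51 B=16 C=51] open={R2,R4,R5}
Step 8: commit R4 -> on_hand[A=51 B=21 C=51] avail[A=51 B=16 C=51] open={R2,R5}
Step 9: reserve R6 A 2 -> on_hand[A=51 B=21 C=51] avail[A=49 B=16 C=51] open={R2,R5,R6}
Step 10: cancel R2 -> on_hand[A=51 B=21 C=51] avail[A=49 B=18 C=51] open={R5,R6}
Step 11: reserve R7 B 8 -> on_hand[A=51 B=21 C=51] avail[A=49 B=10 C=51] open={R5,R6,R7}
Step 12: cancel R7 -> on_hand[A=51 B=21 C=51] avail[A=49 B=18 C=51] open={R5,R6}
Step 13: reserve R8 A 9 -> on_hand[A=51 B=21 C=51] avail[A=40 B=18 C=51] open={R5,R6,R8}
Step 14: reserve R9 B 6 -> on_hand[A=51 B=21 C=51] avail[A=40 B=12 C=51] open={R5,R6,R8,R9}
Step 15: cancel R9 -> on_hand[A=51 B=21 C=51] avail[A=40 B=18 C=51] open={R5,R6,R8}
Step 16: reserve R10 A 7 -> on_hand[A=51 B=21 C=51] avail[A=33 B=18 C=51] open={R10,R5,R6,R8}
Final available[B] = 18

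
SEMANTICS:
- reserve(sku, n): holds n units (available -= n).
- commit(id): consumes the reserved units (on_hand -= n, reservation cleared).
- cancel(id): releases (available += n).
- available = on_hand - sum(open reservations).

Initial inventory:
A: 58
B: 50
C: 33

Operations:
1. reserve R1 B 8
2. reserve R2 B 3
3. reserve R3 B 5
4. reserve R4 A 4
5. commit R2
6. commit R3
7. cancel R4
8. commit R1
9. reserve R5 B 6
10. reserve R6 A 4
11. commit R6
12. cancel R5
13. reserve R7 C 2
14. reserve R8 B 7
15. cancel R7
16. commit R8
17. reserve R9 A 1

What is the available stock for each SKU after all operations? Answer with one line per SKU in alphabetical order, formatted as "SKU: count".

Answer: A: 53
B: 27
C: 33

Derivation:
Step 1: reserve R1 B 8 -> on_hand[A=58 B=50 C=33] avail[A=58 B=42 C=33] open={R1}
Step 2: reserve R2 B 3 -> on_hand[A=58 B=50 C=33] avail[A=58 B=39 C=33] open={R1,R2}
Step 3: reserve R3 B 5 -> on_hand[A=58 B=50 C=33] avail[A=58 B=34 C=33] open={R1,R2,R3}
Step 4: reserve R4 A 4 -> on_hand[A=58 B=50 C=33] avail[A=54 B=34 C=33] open={R1,R2,R3,R4}
Step 5: commit R2 -> on_hand[A=58 B=47 C=33] avail[A=54 B=34 C=33] open={R1,R3,R4}
Step 6: commit R3 -> on_hand[A=58 B=42 C=33] avail[A=54 B=34 C=33] open={R1,R4}
Step 7: cancel R4 -> on_hand[A=58 B=42 C=33] avail[A=58 B=34 C=33] open={R1}
Step 8: commit R1 -> on_hand[A=58 B=34 C=33] avail[A=58 B=34 C=33] open={}
Step 9: reserve R5 B 6 -> on_hand[A=58 B=34 C=33] avail[A=58 B=28 C=33] open={R5}
Step 10: reserve R6 A 4 -> on_hand[A=58 B=34 C=33] avail[A=54 B=28 C=33] open={R5,R6}
Step 11: commit R6 -> on_hand[A=54 B=34 C=33] avail[A=54 B=28 C=33] open={R5}
Step 12: cancel R5 -> on_hand[A=54 B=34 C=33] avail[A=54 B=34 C=33] open={}
Step 13: reserve R7 C 2 -> on_hand[A=54 B=34 C=33] avail[A=54 B=34 C=31] open={R7}
Step 14: reserve R8 B 7 -> on_hand[A=54 B=34 C=33] avail[A=54 B=27 C=31] open={R7,R8}
Step 15: cancel R7 -> on_hand[A=54 B=34 C=33] avail[A=54 B=27 C=33] open={R8}
Step 16: commit R8 -> on_hand[A=54 B=27 C=33] avail[A=54 B=27 C=33] open={}
Step 17: reserve R9 A 1 -> on_hand[A=54 B=27 C=33] avail[A=53 B=27 C=33] open={R9}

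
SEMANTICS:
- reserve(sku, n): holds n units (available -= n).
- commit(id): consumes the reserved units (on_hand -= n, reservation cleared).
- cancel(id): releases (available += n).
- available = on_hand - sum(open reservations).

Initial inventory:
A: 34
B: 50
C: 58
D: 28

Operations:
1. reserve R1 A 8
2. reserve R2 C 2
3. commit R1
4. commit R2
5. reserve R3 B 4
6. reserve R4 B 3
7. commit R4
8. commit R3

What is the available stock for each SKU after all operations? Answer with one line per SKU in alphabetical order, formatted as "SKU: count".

Answer: A: 26
B: 43
C: 56
D: 28

Derivation:
Step 1: reserve R1 A 8 -> on_hand[A=34 B=50 C=58 D=28] avail[A=26 B=50 C=58 D=28] open={R1}
Step 2: reserve R2 C 2 -> on_hand[A=34 B=50 C=58 D=28] avail[A=26 B=50 C=56 D=28] open={R1,R2}
Step 3: commit R1 -> on_hand[A=26 B=50 C=58 D=28] avail[A=26 B=50 C=56 D=28] open={R2}
Step 4: commit R2 -> on_hand[A=26 B=50 C=56 D=28] avail[A=26 B=50 C=56 D=28] open={}
Step 5: reserve R3 B 4 -> on_hand[A=26 B=50 C=56 D=28] avail[A=26 B=46 C=56 D=28] open={R3}
Step 6: reserve R4 B 3 -> on_hand[A=26 B=50 C=56 D=28] avail[A=26 B=43 C=56 D=28] open={R3,R4}
Step 7: commit R4 -> on_hand[A=26 B=47 C=56 D=28] avail[A=26 B=43 C=56 D=28] open={R3}
Step 8: commit R3 -> on_hand[A=26 B=43 C=56 D=28] avail[A=26 B=43 C=56 D=28] open={}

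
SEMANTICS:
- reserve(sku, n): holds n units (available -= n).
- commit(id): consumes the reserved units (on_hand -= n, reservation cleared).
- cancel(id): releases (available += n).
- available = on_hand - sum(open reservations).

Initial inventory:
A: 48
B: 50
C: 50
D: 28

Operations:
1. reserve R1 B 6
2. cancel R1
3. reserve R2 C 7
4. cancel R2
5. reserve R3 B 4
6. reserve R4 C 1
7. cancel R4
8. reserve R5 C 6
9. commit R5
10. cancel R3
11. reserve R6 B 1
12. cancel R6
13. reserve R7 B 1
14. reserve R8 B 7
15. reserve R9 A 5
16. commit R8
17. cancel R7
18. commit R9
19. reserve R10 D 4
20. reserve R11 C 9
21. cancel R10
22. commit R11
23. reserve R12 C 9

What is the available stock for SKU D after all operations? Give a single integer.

Step 1: reserve R1 B 6 -> on_hand[A=48 B=50 C=50 D=28] avail[A=48 B=44 C=50 D=28] open={R1}
Step 2: cancel R1 -> on_hand[A=48 B=50 C=50 D=28] avail[A=48 B=50 C=50 D=28] open={}
Step 3: reserve R2 C 7 -> on_hand[A=48 B=50 C=50 D=28] avail[A=48 B=50 C=43 D=28] open={R2}
Step 4: cancel R2 -> on_hand[A=48 B=50 C=50 D=28] avail[A=48 B=50 C=50 D=28] open={}
Step 5: reserve R3 B 4 -> on_hand[A=48 B=50 C=50 D=28] avail[A=48 B=46 C=50 D=28] open={R3}
Step 6: reserve R4 C 1 -> on_hand[A=48 B=50 C=50 D=28] avail[A=48 B=46 C=49 D=28] open={R3,R4}
Step 7: cancel R4 -> on_hand[A=48 B=50 C=50 D=28] avail[A=48 B=46 C=50 D=28] open={R3}
Step 8: reserve R5 C 6 -> on_hand[A=48 B=50 C=50 D=28] avail[A=48 B=46 C=44 D=28] open={R3,R5}
Step 9: commit R5 -> on_hand[A=48 B=50 C=44 D=28] avail[A=48 B=46 C=44 D=28] open={R3}
Step 10: cancel R3 -> on_hand[A=48 B=50 C=44 D=28] avail[A=48 B=50 C=44 D=28] open={}
Step 11: reserve R6 B 1 -> on_hand[A=48 B=50 C=44 D=28] avail[A=48 B=49 C=44 D=28] open={R6}
Step 12: cancel R6 -> on_hand[A=48 B=50 C=44 D=28] avail[A=48 B=50 C=44 D=28] open={}
Step 13: reserve R7 B 1 -> on_hand[A=48 B=50 C=44 D=28] avail[A=48 B=49 C=44 D=28] open={R7}
Step 14: reserve R8 B 7 -> on_hand[A=48 B=50 C=44 D=28] avail[A=48 B=42 C=44 D=28] open={R7,R8}
Step 15: reserve R9 A 5 -> on_hand[A=48 B=50 C=44 D=28] avail[A=43 B=42 C=44 D=28] open={R7,R8,R9}
Step 16: commit R8 -> on_hand[A=48 B=43 C=44 D=28] avail[A=43 B=42 C=44 D=28] open={R7,R9}
Step 17: cancel R7 -> on_hand[A=48 B=43 C=44 D=28] avail[A=43 B=43 C=44 D=28] open={R9}
Step 18: commit R9 -> on_hand[A=43 B=43 C=44 D=28] avail[A=43 B=43 C=44 D=28] open={}
Step 19: reserve R10 D 4 -> on_hand[A=43 B=43 C=44 D=28] avail[A=43 B=43 C=44 D=24] open={R10}
Step 20: reserve R11 C 9 -> on_hand[A=43 B=43 C=44 D=28] avail[A=43 B=43 C=35 D=24] open={R10,R11}
Step 21: cancel R10 -> on_hand[A=43 B=43 C=44 D=28] avail[A=43 B=43 C=35 D=28] open={R11}
Step 22: commit R11 -> on_hand[A=43 B=43 C=35 D=28] avail[A=43 B=43 C=35 D=28] open={}
Step 23: reserve R12 C 9 -> on_hand[A=43 B=43 C=35 D=28] avail[A=43 B=43 C=26 D=28] open={R12}
Final available[D] = 28

Answer: 28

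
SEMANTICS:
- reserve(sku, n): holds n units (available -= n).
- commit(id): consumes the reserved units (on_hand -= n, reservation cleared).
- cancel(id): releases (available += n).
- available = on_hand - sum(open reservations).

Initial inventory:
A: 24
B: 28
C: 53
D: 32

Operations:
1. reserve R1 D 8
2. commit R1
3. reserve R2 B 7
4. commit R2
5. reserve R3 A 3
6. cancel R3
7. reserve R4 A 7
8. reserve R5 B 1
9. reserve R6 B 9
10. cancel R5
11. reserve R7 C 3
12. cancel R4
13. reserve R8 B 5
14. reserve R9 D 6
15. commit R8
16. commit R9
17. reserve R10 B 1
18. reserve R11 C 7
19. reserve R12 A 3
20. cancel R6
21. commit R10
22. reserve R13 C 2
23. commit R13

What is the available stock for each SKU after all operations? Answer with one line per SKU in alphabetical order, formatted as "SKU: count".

Answer: A: 21
B: 15
C: 41
D: 18

Derivation:
Step 1: reserve R1 D 8 -> on_hand[A=24 B=28 C=53 D=32] avail[A=24 B=28 C=53 D=24] open={R1}
Step 2: commit R1 -> on_hand[A=24 B=28 C=53 D=24] avail[A=24 B=28 C=53 D=24] open={}
Step 3: reserve R2 B 7 -> on_hand[A=24 B=28 C=53 D=24] avail[A=24 B=21 C=53 D=24] open={R2}
Step 4: commit R2 -> on_hand[A=24 B=21 C=53 D=24] avail[A=24 B=21 C=53 D=24] open={}
Step 5: reserve R3 A 3 -> on_hand[A=24 B=21 C=53 D=24] avail[A=21 B=21 C=53 D=24] open={R3}
Step 6: cancel R3 -> on_hand[A=24 B=21 C=53 D=24] avail[A=24 B=21 C=53 D=24] open={}
Step 7: reserve R4 A 7 -> on_hand[A=24 B=21 C=53 D=24] avail[A=17 B=21 C=53 D=24] open={R4}
Step 8: reserve R5 B 1 -> on_hand[A=24 B=21 C=53 D=24] avail[A=17 B=20 C=53 D=24] open={R4,R5}
Step 9: reserve R6 B 9 -> on_hand[A=24 B=21 C=53 D=24] avail[A=17 B=11 C=53 D=24] open={R4,R5,R6}
Step 10: cancel R5 -> on_hand[A=24 B=21 C=53 D=24] avail[A=17 B=12 C=53 D=24] open={R4,R6}
Step 11: reserve R7 C 3 -> on_hand[A=24 B=21 C=53 D=24] avail[A=17 B=12 C=50 D=24] open={R4,R6,R7}
Step 12: cancel R4 -> on_hand[A=24 B=21 C=53 D=24] avail[A=24 B=12 C=50 D=24] open={R6,R7}
Step 13: reserve R8 B 5 -> on_hand[A=24 B=21 C=53 D=24] avail[A=24 B=7 C=50 D=24] open={R6,R7,R8}
Step 14: reserve R9 D 6 -> on_hand[A=24 B=21 C=53 D=24] avail[A=24 B=7 C=50 D=18] open={R6,R7,R8,R9}
Step 15: commit R8 -> on_hand[A=24 B=16 C=53 D=24] avail[A=24 B=7 C=50 D=18] open={R6,R7,R9}
Step 16: commit R9 -> on_hand[A=24 B=16 C=53 D=18] avail[A=24 B=7 C=50 D=18] open={R6,R7}
Step 17: reserve R10 B 1 -> on_hand[A=24 B=16 C=53 D=18] avail[A=24 B=6 C=50 D=18] open={R10,R6,R7}
Step 18: reserve R11 C 7 -> on_hand[A=24 B=16 C=53 D=18] avail[A=24 B=6 C=43 D=18] open={R10,R11,R6,R7}
Step 19: reserve R12 A 3 -> on_hand[A=24 B=16 C=53 D=18] avail[A=21 B=6 C=43 D=18] open={R10,R11,R12,R6,R7}
Step 20: cancel R6 -> on_hand[A=24 B=16 C=53 D=18] avail[A=21 B=15 C=43 D=18] open={R10,R11,R12,R7}
Step 21: commit R10 -> on_hand[A=24 B=15 C=53 D=18] avail[A=21 B=15 C=43 D=18] open={R11,R12,R7}
Step 22: reserve R13 C 2 -> on_hand[A=24 B=15 C=53 D=18] avail[A=21 B=15 C=41 D=18] open={R11,R12,R13,R7}
Step 23: commit R13 -> on_hand[A=24 B=15 C=51 D=18] avail[A=21 B=15 C=41 D=18] open={R11,R12,R7}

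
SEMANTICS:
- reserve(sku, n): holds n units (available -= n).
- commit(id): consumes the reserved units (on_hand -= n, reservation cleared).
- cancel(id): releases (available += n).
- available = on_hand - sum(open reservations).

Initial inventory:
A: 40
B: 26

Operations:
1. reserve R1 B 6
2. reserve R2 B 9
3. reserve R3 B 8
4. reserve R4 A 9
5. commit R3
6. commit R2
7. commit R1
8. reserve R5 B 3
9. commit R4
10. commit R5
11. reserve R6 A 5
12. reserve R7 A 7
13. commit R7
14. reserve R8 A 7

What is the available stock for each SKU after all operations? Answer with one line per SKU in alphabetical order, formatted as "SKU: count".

Step 1: reserve R1 B 6 -> on_hand[A=40 B=26] avail[A=40 B=20] open={R1}
Step 2: reserve R2 B 9 -> on_hand[A=40 B=26] avail[A=40 B=11] open={R1,R2}
Step 3: reserve R3 B 8 -> on_hand[A=40 B=26] avail[A=40 B=3] open={R1,R2,R3}
Step 4: reserve R4 A 9 -> on_hand[A=40 B=26] avail[A=31 B=3] open={R1,R2,R3,R4}
Step 5: commit R3 -> on_hand[A=40 B=18] avail[A=31 B=3] open={R1,R2,R4}
Step 6: commit R2 -> on_hand[A=40 B=9] avail[A=31 B=3] open={R1,R4}
Step 7: commit R1 -> on_hand[A=40 B=3] avail[A=31 B=3] open={R4}
Step 8: reserve R5 B 3 -> on_hand[A=40 B=3] avail[A=31 B=0] open={R4,R5}
Step 9: commit R4 -> on_hand[A=31 B=3] avail[A=31 B=0] open={R5}
Step 10: commit R5 -> on_hand[A=31 B=0] avail[A=31 B=0] open={}
Step 11: reserve R6 A 5 -> on_hand[A=31 B=0] avail[A=26 B=0] open={R6}
Step 12: reserve R7 A 7 -> on_hand[A=31 B=0] avail[A=19 B=0] open={R6,R7}
Step 13: commit R7 -> on_hand[A=24 B=0] avail[A=19 B=0] open={R6}
Step 14: reserve R8 A 7 -> on_hand[A=24 B=0] avail[A=12 B=0] open={R6,R8}

Answer: A: 12
B: 0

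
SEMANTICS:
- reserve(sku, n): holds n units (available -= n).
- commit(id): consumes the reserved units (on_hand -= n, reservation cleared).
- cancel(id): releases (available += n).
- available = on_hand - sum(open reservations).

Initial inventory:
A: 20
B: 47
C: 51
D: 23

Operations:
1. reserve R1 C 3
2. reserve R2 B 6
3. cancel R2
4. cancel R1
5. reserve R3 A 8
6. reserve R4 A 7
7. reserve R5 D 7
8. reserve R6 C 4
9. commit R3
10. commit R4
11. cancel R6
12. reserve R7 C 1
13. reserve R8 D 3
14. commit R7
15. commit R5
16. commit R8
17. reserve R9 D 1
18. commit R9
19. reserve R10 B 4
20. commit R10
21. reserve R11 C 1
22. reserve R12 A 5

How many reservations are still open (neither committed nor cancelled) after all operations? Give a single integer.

Answer: 2

Derivation:
Step 1: reserve R1 C 3 -> on_hand[A=20 B=47 C=51 D=23] avail[A=20 B=47 C=48 D=23] open={R1}
Step 2: reserve R2 B 6 -> on_hand[A=20 B=47 C=51 D=23] avail[A=20 B=41 C=48 D=23] open={R1,R2}
Step 3: cancel R2 -> on_hand[A=20 B=47 C=51 D=23] avail[A=20 B=47 C=48 D=23] open={R1}
Step 4: cancel R1 -> on_hand[A=20 B=47 C=51 D=23] avail[A=20 B=47 C=51 D=23] open={}
Step 5: reserve R3 A 8 -> on_hand[A=20 B=47 C=51 D=23] avail[A=12 B=47 C=51 D=23] open={R3}
Step 6: reserve R4 A 7 -> on_hand[A=20 B=47 C=51 D=23] avail[A=5 B=47 C=51 D=23] open={R3,R4}
Step 7: reserve R5 D 7 -> on_hand[A=20 B=47 C=51 D=23] avail[A=5 B=47 C=51 D=16] open={R3,R4,R5}
Step 8: reserve R6 C 4 -> on_hand[A=20 B=47 C=51 D=23] avail[A=5 B=47 C=47 D=16] open={R3,R4,R5,R6}
Step 9: commit R3 -> on_hand[A=12 B=47 C=51 D=23] avail[A=5 B=47 C=47 D=16] open={R4,R5,R6}
Step 10: commit R4 -> on_hand[A=5 B=47 C=51 D=23] avail[A=5 B=47 C=47 D=16] open={R5,R6}
Step 11: cancel R6 -> on_hand[A=5 B=47 C=51 D=23] avail[A=5 B=47 C=51 D=16] open={R5}
Step 12: reserve R7 C 1 -> on_hand[A=5 B=47 C=51 D=23] avail[A=5 B=47 C=50 D=16] open={R5,R7}
Step 13: reserve R8 D 3 -> on_hand[A=5 B=47 C=51 D=23] avail[A=5 B=47 C=50 D=13] open={R5,R7,R8}
Step 14: commit R7 -> on_hand[A=5 B=47 C=50 D=23] avail[A=5 B=47 C=50 D=13] open={R5,R8}
Step 15: commit R5 -> on_hand[A=5 B=47 C=50 D=16] avail[A=5 B=47 C=50 D=13] open={R8}
Step 16: commit R8 -> on_hand[A=5 B=47 C=50 D=13] avail[A=5 B=47 C=50 D=13] open={}
Step 17: reserve R9 D 1 -> on_hand[A=5 B=47 C=50 D=13] avail[A=5 B=47 C=50 D=12] open={R9}
Step 18: commit R9 -> on_hand[A=5 B=47 C=50 D=12] avail[A=5 B=47 C=50 D=12] open={}
Step 19: reserve R10 B 4 -> on_hand[A=5 B=47 C=50 D=12] avail[A=5 B=43 C=50 D=12] open={R10}
Step 20: commit R10 -> on_hand[A=5 B=43 C=50 D=12] avail[A=5 B=43 C=50 D=12] open={}
Step 21: reserve R11 C 1 -> on_hand[A=5 B=43 C=50 D=12] avail[A=5 B=43 C=49 D=12] open={R11}
Step 22: reserve R12 A 5 -> on_hand[A=5 B=43 C=50 D=12] avail[A=0 B=43 C=49 D=12] open={R11,R12}
Open reservations: ['R11', 'R12'] -> 2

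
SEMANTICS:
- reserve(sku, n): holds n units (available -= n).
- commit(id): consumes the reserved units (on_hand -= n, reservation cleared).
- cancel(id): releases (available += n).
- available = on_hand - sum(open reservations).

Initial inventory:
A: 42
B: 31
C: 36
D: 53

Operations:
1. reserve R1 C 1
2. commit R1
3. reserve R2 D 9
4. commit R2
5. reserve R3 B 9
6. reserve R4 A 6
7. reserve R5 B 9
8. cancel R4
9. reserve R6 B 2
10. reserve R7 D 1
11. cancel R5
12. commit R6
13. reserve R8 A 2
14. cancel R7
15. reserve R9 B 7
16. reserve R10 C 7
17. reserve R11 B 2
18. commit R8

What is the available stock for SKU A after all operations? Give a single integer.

Answer: 40

Derivation:
Step 1: reserve R1 C 1 -> on_hand[A=42 B=31 C=36 D=53] avail[A=42 B=31 C=35 D=53] open={R1}
Step 2: commit R1 -> on_hand[A=42 B=31 C=35 D=53] avail[A=42 B=31 C=35 D=53] open={}
Step 3: reserve R2 D 9 -> on_hand[A=42 B=31 C=35 D=53] avail[A=42 B=31 C=35 D=44] open={R2}
Step 4: commit R2 -> on_hand[A=42 B=31 C=35 D=44] avail[A=42 B=31 C=35 D=44] open={}
Step 5: reserve R3 B 9 -> on_hand[A=42 B=31 C=35 D=44] avail[A=42 B=22 C=35 D=44] open={R3}
Step 6: reserve R4 A 6 -> on_hand[A=42 B=31 C=35 D=44] avail[A=36 B=22 C=35 D=44] open={R3,R4}
Step 7: reserve R5 B 9 -> on_hand[A=42 B=31 C=35 D=44] avail[A=36 B=13 C=35 D=44] open={R3,R4,R5}
Step 8: cancel R4 -> on_hand[A=42 B=31 C=35 D=44] avail[A=42 B=13 C=35 D=44] open={R3,R5}
Step 9: reserve R6 B 2 -> on_hand[A=42 B=31 C=35 D=44] avail[A=42 B=11 C=35 D=44] open={R3,R5,R6}
Step 10: reserve R7 D 1 -> on_hand[A=42 B=31 C=35 D=44] avail[A=42 B=11 C=35 D=43] open={R3,R5,R6,R7}
Step 11: cancel R5 -> on_hand[A=42 B=31 C=35 D=44] avail[A=42 B=20 C=35 D=43] open={R3,R6,R7}
Step 12: commit R6 -> on_hand[A=42 B=29 C=35 D=44] avail[A=42 B=20 C=35 D=43] open={R3,R7}
Step 13: reserve R8 A 2 -> on_hand[A=42 B=29 C=35 D=44] avail[A=40 B=20 C=35 D=43] open={R3,R7,R8}
Step 14: cancel R7 -> on_hand[A=42 B=29 C=35 D=44] avail[A=40 B=20 C=35 D=44] open={R3,R8}
Step 15: reserve R9 B 7 -> on_hand[A=42 B=29 C=35 D=44] avail[A=40 B=13 C=35 D=44] open={R3,R8,R9}
Step 16: reserve R10 C 7 -> on_hand[A=42 B=29 C=35 D=44] avail[A=40 B=13 C=28 D=44] open={R10,R3,R8,R9}
Step 17: reserve R11 B 2 -> on_hand[A=42 B=29 C=35 D=44] avail[A=40 B=11 C=28 D=44] open={R10,R11,R3,R8,R9}
Step 18: commit R8 -> on_hand[A=40 B=29 C=35 D=44] avail[A=40 B=11 C=28 D=44] open={R10,R11,R3,R9}
Final available[A] = 40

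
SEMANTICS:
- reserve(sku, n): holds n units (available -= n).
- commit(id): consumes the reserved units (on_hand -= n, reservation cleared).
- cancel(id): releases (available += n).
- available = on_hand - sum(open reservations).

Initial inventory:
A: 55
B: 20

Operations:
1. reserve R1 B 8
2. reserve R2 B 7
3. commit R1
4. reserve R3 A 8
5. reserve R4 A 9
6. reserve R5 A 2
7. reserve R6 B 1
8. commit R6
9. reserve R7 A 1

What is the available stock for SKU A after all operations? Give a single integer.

Step 1: reserve R1 B 8 -> on_hand[A=55 B=20] avail[A=55 B=12] open={R1}
Step 2: reserve R2 B 7 -> on_hand[A=55 B=20] avail[A=55 B=5] open={R1,R2}
Step 3: commit R1 -> on_hand[A=55 B=12] avail[A=55 B=5] open={R2}
Step 4: reserve R3 A 8 -> on_hand[A=55 B=12] avail[A=47 B=5] open={R2,R3}
Step 5: reserve R4 A 9 -> on_hand[A=55 B=12] avail[A=38 B=5] open={R2,R3,R4}
Step 6: reserve R5 A 2 -> on_hand[A=55 B=12] avail[A=36 B=5] open={R2,R3,R4,R5}
Step 7: reserve R6 B 1 -> on_hand[A=55 B=12] avail[A=36 B=4] open={R2,R3,R4,R5,R6}
Step 8: commit R6 -> on_hand[A=55 B=11] avail[A=36 B=4] open={R2,R3,R4,R5}
Step 9: reserve R7 A 1 -> on_hand[A=55 B=11] avail[A=35 B=4] open={R2,R3,R4,R5,R7}
Final available[A] = 35

Answer: 35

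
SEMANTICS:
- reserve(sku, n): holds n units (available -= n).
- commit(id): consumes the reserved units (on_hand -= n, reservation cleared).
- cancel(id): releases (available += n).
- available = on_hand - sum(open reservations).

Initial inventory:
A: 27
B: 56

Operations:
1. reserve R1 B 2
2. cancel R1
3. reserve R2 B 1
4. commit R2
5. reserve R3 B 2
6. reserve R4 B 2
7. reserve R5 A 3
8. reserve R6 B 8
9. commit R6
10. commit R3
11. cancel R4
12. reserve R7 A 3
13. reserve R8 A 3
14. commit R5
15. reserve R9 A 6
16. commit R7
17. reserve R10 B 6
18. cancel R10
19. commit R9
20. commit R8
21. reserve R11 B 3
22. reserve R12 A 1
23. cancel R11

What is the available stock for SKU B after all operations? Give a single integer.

Step 1: reserve R1 B 2 -> on_hand[A=27 B=56] avail[A=27 B=54] open={R1}
Step 2: cancel R1 -> on_hand[A=27 B=56] avail[A=27 B=56] open={}
Step 3: reserve R2 B 1 -> on_hand[A=27 B=56] avail[A=27 B=55] open={R2}
Step 4: commit R2 -> on_hand[A=27 B=55] avail[A=27 B=55] open={}
Step 5: reserve R3 B 2 -> on_hand[A=27 B=55] avail[A=27 B=53] open={R3}
Step 6: reserve R4 B 2 -> on_hand[A=27 B=55] avail[A=27 B=51] open={R3,R4}
Step 7: reserve R5 A 3 -> on_hand[A=27 B=55] avail[A=24 B=51] open={R3,R4,R5}
Step 8: reserve R6 B 8 -> on_hand[A=27 B=55] avail[A=24 B=43] open={R3,R4,R5,R6}
Step 9: commit R6 -> on_hand[A=27 B=47] avail[A=24 B=43] open={R3,R4,R5}
Step 10: commit R3 -> on_hand[A=27 B=45] avail[A=24 B=43] open={R4,R5}
Step 11: cancel R4 -> on_hand[A=27 B=45] avail[A=24 B=45] open={R5}
Step 12: reserve R7 A 3 -> on_hand[A=27 B=45] avail[A=21 B=45] open={R5,R7}
Step 13: reserve R8 A 3 -> on_hand[A=27 B=45] avail[A=18 B=45] open={R5,R7,R8}
Step 14: commit R5 -> on_hand[A=24 B=45] avail[A=18 B=45] open={R7,R8}
Step 15: reserve R9 A 6 -> on_hand[A=24 B=45] avail[A=12 B=45] open={R7,R8,R9}
Step 16: commit R7 -> on_hand[A=21 B=45] avail[A=12 B=45] open={R8,R9}
Step 17: reserve R10 B 6 -> on_hand[A=21 B=45] avail[A=12 B=39] open={R10,R8,R9}
Step 18: cancel R10 -> on_hand[A=21 B=45] avail[A=12 B=45] open={R8,R9}
Step 19: commit R9 -> on_hand[A=15 B=45] avail[A=12 B=45] open={R8}
Step 20: commit R8 -> on_hand[A=12 B=45] avail[A=12 B=45] open={}
Step 21: reserve R11 B 3 -> on_hand[A=12 B=45] avail[A=12 B=42] open={R11}
Step 22: reserve R12 A 1 -> on_hand[A=12 B=45] avail[A=11 B=42] open={R11,R12}
Step 23: cancel R11 -> on_hand[A=12 B=45] avail[A=11 B=45] open={R12}
Final available[B] = 45

Answer: 45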